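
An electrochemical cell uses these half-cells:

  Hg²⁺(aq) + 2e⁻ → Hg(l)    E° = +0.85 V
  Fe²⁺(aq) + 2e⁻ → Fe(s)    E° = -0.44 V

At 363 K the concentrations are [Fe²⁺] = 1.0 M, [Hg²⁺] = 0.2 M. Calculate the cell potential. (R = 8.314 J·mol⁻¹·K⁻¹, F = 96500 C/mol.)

1.26 V

The Hg²⁺/Hg couple has the higher reduction potential and acts as the cathode, so E°_cell = +0.85 − (-0.44) = 1.29 V.
Balancing electrons gives n = 2; the reaction quotient is Q = [Fe²⁺]/[Hg²⁺] = 5.00.
E = E° − (RT/nF) ln Q = 1.29 − (8.314×363)/(2×96500) × (1.609) = 1.290 − 0.025 = 1.265 V.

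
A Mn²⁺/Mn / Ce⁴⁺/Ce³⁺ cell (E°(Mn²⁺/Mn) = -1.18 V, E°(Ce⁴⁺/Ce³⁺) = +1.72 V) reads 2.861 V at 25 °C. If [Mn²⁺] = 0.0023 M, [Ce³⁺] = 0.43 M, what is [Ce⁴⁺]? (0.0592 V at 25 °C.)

0.0045 M

From the Nernst equation, log Q = n(E° − E)/0.0592 = 2(2.90 − 2.861)/0.0592 = 1.318, so Q = 20.8.
With Q = [Mn²⁺]·[Ce³⁺]^2/[Ce⁴⁺]^2 and the known concentrations, [Ce⁴⁺]^2 in the denominator gives [Ce⁴⁺] = 0.0045 M.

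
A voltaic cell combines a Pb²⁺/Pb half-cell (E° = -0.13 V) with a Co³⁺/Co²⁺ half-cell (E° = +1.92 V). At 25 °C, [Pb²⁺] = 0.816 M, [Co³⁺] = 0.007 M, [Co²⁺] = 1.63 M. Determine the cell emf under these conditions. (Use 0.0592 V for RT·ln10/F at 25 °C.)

The Co³⁺/Co²⁺ couple has the higher reduction potential and acts as the cathode, so E°_cell = +1.92 − (-0.13) = 2.05 V.
Balancing electrons gives n = 2; the reaction quotient is Q = [Pb²⁺]·[Co²⁺]^2/[Co³⁺]^2 = 4.42 × 10^4.
At 25 °C, E = E° − (0.0592/n) log Q = 2.05 − (0.0592/2)(4.646) = 2.050 − 0.138 = 1.912 V.

1.91 V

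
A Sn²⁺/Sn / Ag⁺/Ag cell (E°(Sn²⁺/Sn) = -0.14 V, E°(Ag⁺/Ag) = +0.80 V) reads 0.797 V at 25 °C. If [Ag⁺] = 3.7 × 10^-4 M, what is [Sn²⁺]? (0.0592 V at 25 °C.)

From the Nernst equation, log Q = n(E° − E)/0.0592 = 2(0.94 − 0.797)/0.0592 = 4.831, so Q = 6.78 × 10^4.
With Q = [Sn²⁺]/[Ag⁺]^2 and the known concentrations, [Sn²⁺] in the numerator gives [Sn²⁺] = 0.0093 M.

0.0093 M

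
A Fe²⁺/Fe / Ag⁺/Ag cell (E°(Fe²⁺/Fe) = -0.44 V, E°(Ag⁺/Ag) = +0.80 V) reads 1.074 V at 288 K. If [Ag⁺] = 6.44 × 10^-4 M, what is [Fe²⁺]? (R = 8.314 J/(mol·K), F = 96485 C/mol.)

0.27 M

From the Nernst equation, ln Q = nF(E° − E)/RT = 2×96485×(1.24 − 1.074)/(8.314×288) = 13.378, so Q = 6.46 × 10^5.
With Q = [Fe²⁺]/[Ag⁺]^2 and the known concentrations, [Fe²⁺] in the numerator gives [Fe²⁺] = 0.27 M.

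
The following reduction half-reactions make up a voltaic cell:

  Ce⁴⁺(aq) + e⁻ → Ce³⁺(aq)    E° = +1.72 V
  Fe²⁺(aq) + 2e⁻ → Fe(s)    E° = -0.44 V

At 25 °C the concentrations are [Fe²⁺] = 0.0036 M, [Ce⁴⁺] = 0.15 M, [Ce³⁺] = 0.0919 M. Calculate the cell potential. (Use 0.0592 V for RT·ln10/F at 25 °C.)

The Ce⁴⁺/Ce³⁺ couple has the higher reduction potential and acts as the cathode, so E°_cell = +1.72 − (-0.44) = 2.16 V.
Balancing electrons gives n = 2; the reaction quotient is Q = [Fe²⁺]·[Ce³⁺]^2/[Ce⁴⁺]^2 = 0.00135.
At 25 °C, E = E° − (0.0592/n) log Q = 2.16 − (0.0592/2)(-2.869) = 2.160 + 0.085 = 2.245 V.

2.24 V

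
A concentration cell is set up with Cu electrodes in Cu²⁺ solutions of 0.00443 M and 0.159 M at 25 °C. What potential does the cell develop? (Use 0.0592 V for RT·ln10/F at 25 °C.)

Both half-cells are Cu²⁺/Cu, so E°_cell = 0. The concentrated side is the cathode; the cell reaction moves Cu²⁺ from high to low concentration with n = 2.
Q = [Cu²⁺]_dilute/[Cu²⁺]_conc = 0.00443/0.159 = 0.0279.
E = 0 − (0.0592/2) log Q = −(0.0592/2)(-1.555) = 0.0460 V.

0.046 V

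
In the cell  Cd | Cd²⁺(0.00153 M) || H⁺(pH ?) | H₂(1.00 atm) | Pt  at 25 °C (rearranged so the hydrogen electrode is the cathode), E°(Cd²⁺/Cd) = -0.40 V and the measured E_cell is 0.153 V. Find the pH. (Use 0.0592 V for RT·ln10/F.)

E°_cell = 0.40 V and n = 2.
log Q = n(E° − E)/0.0592 = 2×(0.40 − 0.153)/0.0592 = 8.345.
With Q = [Cd²⁺]·P(H₂) / [H⁺]^2, solving for [H⁺] gives log[H⁺] = -5.580, so pH = 5.58.

pH = 5.58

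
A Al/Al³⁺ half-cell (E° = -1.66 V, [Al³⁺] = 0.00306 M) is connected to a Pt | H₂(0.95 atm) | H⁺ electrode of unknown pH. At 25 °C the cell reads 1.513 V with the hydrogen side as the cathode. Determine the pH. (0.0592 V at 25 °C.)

E°_cell = 1.66 V and n = 6.
log Q = n(E° − E)/0.0592 = 6×(1.66 − 1.513)/0.0592 = 14.899.
With Q = [Al³⁺]^2·P(H₂)^3 / [H⁺]^6, solving for [H⁺] gives log[H⁺] = -3.332, so pH = 3.33.

pH = 3.33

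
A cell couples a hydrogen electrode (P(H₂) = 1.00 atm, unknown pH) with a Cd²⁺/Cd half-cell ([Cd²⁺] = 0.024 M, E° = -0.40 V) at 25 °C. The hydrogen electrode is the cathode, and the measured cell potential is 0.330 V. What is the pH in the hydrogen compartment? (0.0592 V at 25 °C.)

pH = 1.99

E°_cell = 0.40 V and n = 2.
log Q = n(E° − E)/0.0592 = 2×(0.40 − 0.330)/0.0592 = 2.365.
With Q = [Cd²⁺]·P(H₂) / [H⁺]^2, solving for [H⁺] gives log[H⁺] = -1.992, so pH = 1.99.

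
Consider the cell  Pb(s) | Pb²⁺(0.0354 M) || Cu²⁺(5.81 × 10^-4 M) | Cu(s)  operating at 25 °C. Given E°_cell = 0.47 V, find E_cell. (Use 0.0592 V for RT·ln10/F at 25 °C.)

0.417 V

Balancing electrons gives n = 2; the reaction quotient is Q = [Pb²⁺]/[Cu²⁺] = 60.9.
At 25 °C, E = E° − (0.0592/n) log Q = 0.47 − (0.0592/2)(1.785) = 0.470 − 0.053 = 0.417 V.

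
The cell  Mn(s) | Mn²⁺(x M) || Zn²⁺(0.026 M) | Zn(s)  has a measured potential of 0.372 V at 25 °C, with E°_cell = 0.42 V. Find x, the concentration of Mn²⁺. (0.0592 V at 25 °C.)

1.1 M

From the Nernst equation, log Q = n(E° − E)/0.0592 = 2(0.42 − 0.372)/0.0592 = 1.622, so Q = 41.8.
With Q = [Mn²⁺]/[Zn²⁺] and the known concentrations, [Mn²⁺] in the numerator gives [Mn²⁺] = 1.1 M.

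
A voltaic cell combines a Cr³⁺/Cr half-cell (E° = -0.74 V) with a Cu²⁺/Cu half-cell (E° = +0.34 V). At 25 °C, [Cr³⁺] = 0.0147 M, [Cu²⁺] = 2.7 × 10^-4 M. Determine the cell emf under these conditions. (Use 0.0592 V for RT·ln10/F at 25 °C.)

The Cu²⁺/Cu couple has the higher reduction potential and acts as the cathode, so E°_cell = +0.34 − (-0.74) = 1.08 V.
Balancing electrons gives n = 6; the reaction quotient is Q = [Cr³⁺]^2/[Cu²⁺]^3 = 1.1 × 10^7.
At 25 °C, E = E° − (0.0592/n) log Q = 1.08 − (0.0592/6)(7.041) = 1.080 − 0.069 = 1.011 V.

1.01 V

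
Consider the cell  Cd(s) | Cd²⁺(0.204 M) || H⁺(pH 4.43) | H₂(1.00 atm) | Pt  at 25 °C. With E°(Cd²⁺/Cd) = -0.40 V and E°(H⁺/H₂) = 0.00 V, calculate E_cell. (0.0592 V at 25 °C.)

The hydrogen couple is the cathode, so E°_cell = 0.40 V; n = 2.
[H⁺] = 10^(−4.43) = 3.7 × 10^-5 M, and Q = [Cd²⁺]·P(H₂) / [H⁺]^2 = 1.48 × 10^8.
E = E° − (0.0592/2) log Q = 0.40 − (0.0592/2)(8.170) = 0.158 V.

0.16 V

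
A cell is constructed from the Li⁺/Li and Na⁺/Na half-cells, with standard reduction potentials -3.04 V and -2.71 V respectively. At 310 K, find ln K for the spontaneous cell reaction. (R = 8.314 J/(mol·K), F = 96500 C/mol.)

E°_cell = -2.71 − (-3.04) = 0.33 V, with n = 1 electron transferred.
At equilibrium E = 0, so the Nernst equation gives ln K = nFE°/RT = (1)(96500)(0.33)/((8.314)(310)) = 12.36.

ln K = 12.4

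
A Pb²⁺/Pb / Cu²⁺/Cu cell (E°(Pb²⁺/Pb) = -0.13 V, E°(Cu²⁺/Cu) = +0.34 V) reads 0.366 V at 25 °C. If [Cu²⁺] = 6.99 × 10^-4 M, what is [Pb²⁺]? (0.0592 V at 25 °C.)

2.3 M

From the Nernst equation, log Q = n(E° − E)/0.0592 = 2(0.47 − 0.366)/0.0592 = 3.514, so Q = 3260.
With Q = [Pb²⁺]/[Cu²⁺] and the known concentrations, [Pb²⁺] in the numerator gives [Pb²⁺] = 2.3 M.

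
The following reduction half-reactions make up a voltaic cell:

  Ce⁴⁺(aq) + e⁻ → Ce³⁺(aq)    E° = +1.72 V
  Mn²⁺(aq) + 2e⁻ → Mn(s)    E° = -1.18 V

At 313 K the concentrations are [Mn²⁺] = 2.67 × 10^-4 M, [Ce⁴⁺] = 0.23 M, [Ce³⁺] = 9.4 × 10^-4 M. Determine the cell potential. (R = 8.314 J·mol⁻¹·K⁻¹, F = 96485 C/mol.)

The Ce⁴⁺/Ce³⁺ couple has the higher reduction potential and acts as the cathode, so E°_cell = +1.72 − (-1.18) = 2.90 V.
Balancing electrons gives n = 2; the reaction quotient is Q = [Mn²⁺]·[Ce³⁺]^2/[Ce⁴⁺]^2 = 4.46 × 10^-9.
E = E° − (RT/nF) ln Q = 2.90 − (8.314×313)/(2×96485) × (-19.228) = 2.900 + 0.259 = 3.159 V.

3.16 V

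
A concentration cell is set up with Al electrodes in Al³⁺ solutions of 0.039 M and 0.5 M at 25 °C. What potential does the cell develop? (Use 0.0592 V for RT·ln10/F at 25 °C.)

Both half-cells are Al³⁺/Al, so E°_cell = 0. The concentrated side is the cathode; the cell reaction moves Al³⁺ from high to low concentration with n = 3.
Q = [Al³⁺]_dilute/[Al³⁺]_conc = 0.039/0.5 = 0.0780.
E = 0 − (0.0592/3) log Q = −(0.0592/3)(-1.108) = 0.0219 V.

0.022 V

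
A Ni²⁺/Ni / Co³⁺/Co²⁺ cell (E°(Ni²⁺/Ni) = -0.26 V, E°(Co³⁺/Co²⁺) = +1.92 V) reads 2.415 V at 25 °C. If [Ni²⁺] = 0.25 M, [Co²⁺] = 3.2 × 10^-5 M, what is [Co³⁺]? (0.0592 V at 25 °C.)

0.15 M

From the Nernst equation, log Q = n(E° − E)/0.0592 = 2(2.18 − 2.415)/0.0592 = -7.939, so Q = 1.15 × 10^-8.
With Q = [Ni²⁺]·[Co²⁺]^2/[Co³⁺]^2 and the known concentrations, [Co³⁺]^2 in the denominator gives [Co³⁺] = 0.15 M.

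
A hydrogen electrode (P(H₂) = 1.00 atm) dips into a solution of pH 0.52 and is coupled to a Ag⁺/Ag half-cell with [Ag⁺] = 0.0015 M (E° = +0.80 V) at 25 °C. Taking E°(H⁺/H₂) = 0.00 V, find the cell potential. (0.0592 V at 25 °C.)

0.66 V

The Ag⁺/Ag couple is the cathode, so E°_cell = 0.80 V; n = 2.
[H⁺] = 10^(−0.52) = 0.30 M, and Q = [H⁺]^2 / ([Ag⁺]^2·P(H₂)) = 4.05 × 10^4.
E = E° − (0.0592/2) log Q = 0.80 − (0.0592/2)(4.608) = 0.664 V.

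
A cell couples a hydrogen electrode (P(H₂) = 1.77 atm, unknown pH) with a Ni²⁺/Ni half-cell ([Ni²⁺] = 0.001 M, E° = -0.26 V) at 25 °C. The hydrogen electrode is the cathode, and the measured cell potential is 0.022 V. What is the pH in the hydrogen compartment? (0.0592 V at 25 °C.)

E°_cell = 0.26 V and n = 2.
log Q = n(E° − E)/0.0592 = 2×(0.26 − 0.022)/0.0592 = 8.041.
With Q = [Ni²⁺]·P(H₂) / [H⁺]^2, solving for [H⁺] gives log[H⁺] = -5.396, so pH = 5.40.

pH = 5.40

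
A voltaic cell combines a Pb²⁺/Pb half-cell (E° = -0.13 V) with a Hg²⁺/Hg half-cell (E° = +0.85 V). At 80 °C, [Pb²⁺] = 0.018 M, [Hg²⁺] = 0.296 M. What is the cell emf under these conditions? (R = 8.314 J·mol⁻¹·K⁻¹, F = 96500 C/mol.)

The Hg²⁺/Hg couple has the higher reduction potential and acts as the cathode, so E°_cell = +0.85 − (-0.13) = 0.98 V.
Balancing electrons gives n = 2; the reaction quotient is Q = [Pb²⁺]/[Hg²⁺] = 0.0608.
E = E° − (RT/nF) ln Q = 0.98 − (8.314×353)/(2×96500) × (-2.800) = 0.980 + 0.043 = 1.023 V.

1.02 V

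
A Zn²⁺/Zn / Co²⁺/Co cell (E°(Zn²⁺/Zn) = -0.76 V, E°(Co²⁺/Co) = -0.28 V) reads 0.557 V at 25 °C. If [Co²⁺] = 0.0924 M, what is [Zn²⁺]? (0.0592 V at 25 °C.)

From the Nernst equation, log Q = n(E° − E)/0.0592 = 2(0.48 − 0.557)/0.0592 = -2.601, so Q = 0.00250.
With Q = [Zn²⁺]/[Co²⁺] and the known concentrations, [Zn²⁺] in the numerator gives [Zn²⁺] = 2.3 × 10^-4 M.

2.3 × 10^-4 M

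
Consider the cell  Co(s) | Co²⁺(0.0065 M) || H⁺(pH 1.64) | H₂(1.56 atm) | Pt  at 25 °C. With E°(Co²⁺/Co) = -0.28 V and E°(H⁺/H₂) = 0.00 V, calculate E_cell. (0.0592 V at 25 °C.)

The hydrogen couple is the cathode, so E°_cell = 0.28 V; n = 2.
[H⁺] = 10^(−1.64) = 0.023 M, and Q = [Co²⁺]·P(H₂) / [H⁺]^2 = 19.3.
E = E° − (0.0592/2) log Q = 0.28 − (0.0592/2)(1.286) = 0.242 V.

0.24 V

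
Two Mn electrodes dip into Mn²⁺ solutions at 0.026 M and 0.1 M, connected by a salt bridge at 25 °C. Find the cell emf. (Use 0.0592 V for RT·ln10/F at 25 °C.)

0.017 V

Both half-cells are Mn²⁺/Mn, so E°_cell = 0. The concentrated side is the cathode; the cell reaction moves Mn²⁺ from high to low concentration with n = 2.
Q = [Mn²⁺]_dilute/[Mn²⁺]_conc = 0.026/0.1 = 0.260.
E = 0 − (0.0592/2) log Q = −(0.0592/2)(-0.585) = 0.0173 V.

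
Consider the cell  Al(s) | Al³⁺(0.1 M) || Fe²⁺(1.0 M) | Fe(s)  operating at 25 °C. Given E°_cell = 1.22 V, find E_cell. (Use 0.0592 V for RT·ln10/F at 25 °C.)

Balancing electrons gives n = 6; the reaction quotient is Q = [Al³⁺]^2/[Fe²⁺]^3 = 0.0100.
At 25 °C, E = E° − (0.0592/n) log Q = 1.22 − (0.0592/6)(-2.000) = 1.220 + 0.020 = 1.240 V.

1.24 V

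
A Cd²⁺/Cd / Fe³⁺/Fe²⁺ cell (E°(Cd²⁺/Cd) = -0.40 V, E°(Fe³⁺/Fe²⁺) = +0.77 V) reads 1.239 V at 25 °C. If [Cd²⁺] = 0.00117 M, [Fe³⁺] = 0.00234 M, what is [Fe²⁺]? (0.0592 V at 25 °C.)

0.0047 M

From the Nernst equation, log Q = n(E° − E)/0.0592 = 2(1.17 − 1.239)/0.0592 = -2.331, so Q = 0.00467.
With Q = [Cd²⁺]·[Fe²⁺]^2/[Fe³⁺]^2 and the known concentrations, [Fe²⁺]^2 in the numerator gives [Fe²⁺] = 0.0047 M.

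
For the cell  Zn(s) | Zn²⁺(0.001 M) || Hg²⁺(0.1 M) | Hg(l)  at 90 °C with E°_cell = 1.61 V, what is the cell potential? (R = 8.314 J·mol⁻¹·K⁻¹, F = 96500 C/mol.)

Balancing electrons gives n = 2; the reaction quotient is Q = [Zn²⁺]/[Hg²⁺] = 0.0100.
E = E° − (RT/nF) ln Q = 1.61 − (8.314×363)/(2×96500) × (-4.605) = 1.610 + 0.072 = 1.682 V.

1.68 V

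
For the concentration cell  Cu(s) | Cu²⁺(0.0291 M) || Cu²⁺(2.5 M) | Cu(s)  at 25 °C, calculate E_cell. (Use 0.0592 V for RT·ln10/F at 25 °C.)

0.057 V

Both half-cells are Cu²⁺/Cu, so E°_cell = 0. The concentrated side is the cathode; the cell reaction moves Cu²⁺ from high to low concentration with n = 2.
Q = [Cu²⁺]_dilute/[Cu²⁺]_conc = 0.0291/2.5 = 0.0116.
E = 0 − (0.0592/2) log Q = −(0.0592/2)(-1.934) = 0.0572 V.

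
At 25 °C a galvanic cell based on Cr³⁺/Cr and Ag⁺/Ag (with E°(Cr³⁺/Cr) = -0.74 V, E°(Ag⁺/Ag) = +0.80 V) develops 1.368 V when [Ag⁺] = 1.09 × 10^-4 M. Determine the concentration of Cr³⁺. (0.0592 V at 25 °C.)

6.7 × 10^-4 M

From the Nernst equation, log Q = n(E° − E)/0.0592 = 3(1.54 − 1.368)/0.0592 = 8.716, so Q = 5.2 × 10^8.
With Q = [Cr³⁺]/[Ag⁺]^3 and the known concentrations, [Cr³⁺] in the numerator gives [Cr³⁺] = 6.7 × 10^-4 M.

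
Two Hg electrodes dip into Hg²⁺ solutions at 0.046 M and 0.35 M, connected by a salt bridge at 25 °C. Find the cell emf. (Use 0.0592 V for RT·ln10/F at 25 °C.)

Both half-cells are Hg²⁺/Hg, so E°_cell = 0. The concentrated side is the cathode; the cell reaction moves Hg²⁺ from high to low concentration with n = 2.
Q = [Hg²⁺]_dilute/[Hg²⁺]_conc = 0.046/0.35 = 0.131.
E = 0 − (0.0592/2) log Q = −(0.0592/2)(-0.881) = 0.0261 V.

0.026 V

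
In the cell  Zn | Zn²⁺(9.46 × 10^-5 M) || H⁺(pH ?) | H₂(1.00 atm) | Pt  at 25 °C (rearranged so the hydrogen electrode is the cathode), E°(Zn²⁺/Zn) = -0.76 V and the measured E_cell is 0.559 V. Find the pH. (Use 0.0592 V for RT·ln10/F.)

pH = 5.41

E°_cell = 0.76 V and n = 2.
log Q = n(E° − E)/0.0592 = 2×(0.76 − 0.559)/0.0592 = 6.791.
With Q = [Zn²⁺]·P(H₂) / [H⁺]^2, solving for [H⁺] gives log[H⁺] = -5.407, so pH = 5.41.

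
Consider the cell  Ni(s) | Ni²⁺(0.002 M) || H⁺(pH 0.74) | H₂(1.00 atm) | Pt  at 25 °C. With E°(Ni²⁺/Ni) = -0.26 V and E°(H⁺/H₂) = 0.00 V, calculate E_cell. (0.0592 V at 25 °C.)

The hydrogen couple is the cathode, so E°_cell = 0.26 V; n = 2.
[H⁺] = 10^(−0.74) = 0.18 M, and Q = [Ni²⁺]·P(H₂) / [H⁺]^2 = 0.0604.
E = E° − (0.0592/2) log Q = 0.26 − (0.0592/2)(-1.219) = 0.296 V.

0.30 V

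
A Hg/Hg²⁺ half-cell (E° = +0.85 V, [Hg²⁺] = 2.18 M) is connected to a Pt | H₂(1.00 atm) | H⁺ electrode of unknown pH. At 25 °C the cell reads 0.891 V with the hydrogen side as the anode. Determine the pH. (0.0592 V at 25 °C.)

pH = 0.52

E°_cell = 0.85 V and n = 2.
log Q = n(E° − E)/0.0592 = 2×(0.85 − 0.891)/0.0592 = -1.385.
With Q = [H⁺]^2 / ([Hg²⁺]·P(H₂)), solving for [H⁺] gives log[H⁺] = -0.523, so pH = 0.52.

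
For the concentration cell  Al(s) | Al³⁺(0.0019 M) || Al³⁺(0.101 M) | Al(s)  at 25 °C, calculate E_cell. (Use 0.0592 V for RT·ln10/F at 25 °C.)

Both half-cells are Al³⁺/Al, so E°_cell = 0. The concentrated side is the cathode; the cell reaction moves Al³⁺ from high to low concentration with n = 3.
Q = [Al³⁺]_dilute/[Al³⁺]_conc = 0.0019/0.101 = 0.0188.
E = 0 − (0.0592/3) log Q = −(0.0592/3)(-1.726) = 0.0341 V.

0.034 V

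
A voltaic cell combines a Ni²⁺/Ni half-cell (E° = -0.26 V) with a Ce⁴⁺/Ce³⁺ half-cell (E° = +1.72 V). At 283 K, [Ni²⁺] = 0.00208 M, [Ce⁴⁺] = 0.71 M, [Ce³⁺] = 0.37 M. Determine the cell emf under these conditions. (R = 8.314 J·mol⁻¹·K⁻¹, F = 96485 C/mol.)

2.07 V

The Ce⁴⁺/Ce³⁺ couple has the higher reduction potential and acts as the cathode, so E°_cell = +1.72 − (-0.26) = 1.98 V.
Balancing electrons gives n = 2; the reaction quotient is Q = [Ni²⁺]·[Ce³⁺]^2/[Ce⁴⁺]^2 = 5.65 × 10^-4.
E = E° − (RT/nF) ln Q = 1.98 − (8.314×283)/(2×96485) × (-7.479) = 1.980 + 0.091 = 2.071 V.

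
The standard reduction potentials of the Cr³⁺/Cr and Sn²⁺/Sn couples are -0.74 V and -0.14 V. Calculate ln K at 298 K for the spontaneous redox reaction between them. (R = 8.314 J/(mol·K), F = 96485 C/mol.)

E°_cell = -0.14 − (-0.74) = 0.60 V, with n = 6 electrons transferred.
At equilibrium E = 0, so the Nernst equation gives ln K = nFE°/RT = (6)(96485)(0.60)/((8.314)(298)) = 140.20.

ln K = 140.2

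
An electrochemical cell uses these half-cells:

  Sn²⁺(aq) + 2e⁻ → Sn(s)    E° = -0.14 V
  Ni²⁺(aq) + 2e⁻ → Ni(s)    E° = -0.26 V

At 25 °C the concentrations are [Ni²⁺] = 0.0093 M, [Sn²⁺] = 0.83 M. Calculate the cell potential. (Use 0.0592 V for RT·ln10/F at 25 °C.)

0.178 V

The Sn²⁺/Sn couple has the higher reduction potential and acts as the cathode, so E°_cell = -0.14 − (-0.26) = 0.12 V.
Balancing electrons gives n = 2; the reaction quotient is Q = [Ni²⁺]/[Sn²⁺] = 0.0112.
At 25 °C, E = E° − (0.0592/n) log Q = 0.12 − (0.0592/2)(-1.951) = 0.120 + 0.058 = 0.178 V.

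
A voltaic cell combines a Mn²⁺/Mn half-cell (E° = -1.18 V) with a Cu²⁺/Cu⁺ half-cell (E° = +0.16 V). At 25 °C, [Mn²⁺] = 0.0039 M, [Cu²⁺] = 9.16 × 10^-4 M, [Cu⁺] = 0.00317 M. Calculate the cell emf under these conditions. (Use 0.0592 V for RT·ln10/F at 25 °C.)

The Cu²⁺/Cu⁺ couple has the higher reduction potential and acts as the cathode, so E°_cell = +0.16 − (-1.18) = 1.34 V.
Balancing electrons gives n = 2; the reaction quotient is Q = [Mn²⁺]·[Cu⁺]^2/[Cu²⁺]^2 = 0.0467.
At 25 °C, E = E° − (0.0592/n) log Q = 1.34 − (0.0592/2)(-1.331) = 1.340 + 0.039 = 1.379 V.

1.38 V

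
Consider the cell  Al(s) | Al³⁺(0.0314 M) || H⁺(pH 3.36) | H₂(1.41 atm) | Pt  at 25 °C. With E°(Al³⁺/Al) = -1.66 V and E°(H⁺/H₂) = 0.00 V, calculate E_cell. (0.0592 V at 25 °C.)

1.49 V

The hydrogen couple is the cathode, so E°_cell = 1.66 V; n = 6.
[H⁺] = 10^(−3.36) = 4.4 × 10^-4 M, and Q = [Al³⁺]^2·P(H₂)^3 / [H⁺]^6 = 3.99 × 10^17.
E = E° − (0.0592/6) log Q = 1.66 − (0.0592/6)(17.602) = 1.486 V.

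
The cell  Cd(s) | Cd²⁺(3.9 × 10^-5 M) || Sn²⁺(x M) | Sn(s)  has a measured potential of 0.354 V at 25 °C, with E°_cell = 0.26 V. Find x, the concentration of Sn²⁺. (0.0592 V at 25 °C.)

From the Nernst equation, log Q = n(E° − E)/0.0592 = 2(0.26 − 0.354)/0.0592 = -3.176, so Q = 6.67 × 10^-4.
With Q = [Cd²⁺]/[Sn²⁺] and the known concentrations, [Sn²⁺] in the denominator gives [Sn²⁺] = 0.058 M.

0.058 M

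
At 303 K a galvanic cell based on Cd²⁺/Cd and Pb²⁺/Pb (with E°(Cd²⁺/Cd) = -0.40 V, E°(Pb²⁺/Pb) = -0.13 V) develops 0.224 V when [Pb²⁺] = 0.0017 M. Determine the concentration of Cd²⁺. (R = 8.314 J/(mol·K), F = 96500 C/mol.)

From the Nernst equation, ln Q = nF(E° − E)/RT = 2×96500×(0.27 − 0.224)/(8.314×303) = 3.524, so Q = 33.9.
With Q = [Cd²⁺]/[Pb²⁺] and the known concentrations, [Cd²⁺] in the numerator gives [Cd²⁺] = 0.058 M.

0.058 M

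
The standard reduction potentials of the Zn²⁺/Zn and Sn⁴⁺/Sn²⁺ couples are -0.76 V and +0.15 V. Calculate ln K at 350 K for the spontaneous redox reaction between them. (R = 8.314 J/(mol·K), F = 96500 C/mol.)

E°_cell = +0.15 − (-0.76) = 0.91 V, with n = 2 electrons transferred.
At equilibrium E = 0, so the Nernst equation gives ln K = nFE°/RT = (2)(96500)(0.91)/((8.314)(350)) = 60.36.

ln K = 60.4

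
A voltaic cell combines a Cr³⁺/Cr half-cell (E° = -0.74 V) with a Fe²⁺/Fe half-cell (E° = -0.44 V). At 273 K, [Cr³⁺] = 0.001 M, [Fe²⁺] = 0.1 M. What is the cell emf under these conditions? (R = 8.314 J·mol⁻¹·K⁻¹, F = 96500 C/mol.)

The Fe²⁺/Fe couple has the higher reduction potential and acts as the cathode, so E°_cell = -0.44 − (-0.74) = 0.30 V.
Balancing electrons gives n = 6; the reaction quotient is Q = [Cr³⁺]^2/[Fe²⁺]^3 = 0.00100.
E = E° − (RT/nF) ln Q = 0.30 − (8.314×273)/(6×96500) × (-6.908) = 0.300 + 0.027 = 0.327 V.

0.327 V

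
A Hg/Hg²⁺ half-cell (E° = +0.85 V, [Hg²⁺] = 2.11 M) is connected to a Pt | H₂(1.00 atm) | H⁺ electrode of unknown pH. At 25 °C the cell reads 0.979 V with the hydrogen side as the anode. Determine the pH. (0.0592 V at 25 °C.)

E°_cell = 0.85 V and n = 2.
log Q = n(E° − E)/0.0592 = 2×(0.85 − 0.979)/0.0592 = -4.358.
With Q = [H⁺]^2 / ([Hg²⁺]·P(H₂)), solving for [H⁺] gives log[H⁺] = -2.017, so pH = 2.02.

pH = 2.02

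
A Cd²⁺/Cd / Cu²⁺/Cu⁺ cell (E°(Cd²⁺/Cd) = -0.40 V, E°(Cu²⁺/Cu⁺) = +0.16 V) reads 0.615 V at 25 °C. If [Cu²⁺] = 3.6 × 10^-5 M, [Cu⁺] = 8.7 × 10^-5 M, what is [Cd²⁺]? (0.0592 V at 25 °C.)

From the Nernst equation, log Q = n(E° − E)/0.0592 = 2(0.56 − 0.615)/0.0592 = -1.858, so Q = 0.0139.
With Q = [Cd²⁺]·[Cu⁺]^2/[Cu²⁺]^2 and the known concentrations, [Cd²⁺] in the numerator gives [Cd²⁺] = 0.0024 M.

0.0024 M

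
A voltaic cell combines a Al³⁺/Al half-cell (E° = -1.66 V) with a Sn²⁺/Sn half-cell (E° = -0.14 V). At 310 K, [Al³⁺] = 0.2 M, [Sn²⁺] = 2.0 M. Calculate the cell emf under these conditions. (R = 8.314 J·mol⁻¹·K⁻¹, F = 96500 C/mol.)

1.54 V

The Sn²⁺/Sn couple has the higher reduction potential and acts as the cathode, so E°_cell = -0.14 − (-1.66) = 1.52 V.
Balancing electrons gives n = 6; the reaction quotient is Q = [Al³⁺]^2/[Sn²⁺]^3 = 0.00500.
E = E° − (RT/nF) ln Q = 1.52 − (8.314×310)/(6×96500) × (-5.298) = 1.520 + 0.024 = 1.544 V.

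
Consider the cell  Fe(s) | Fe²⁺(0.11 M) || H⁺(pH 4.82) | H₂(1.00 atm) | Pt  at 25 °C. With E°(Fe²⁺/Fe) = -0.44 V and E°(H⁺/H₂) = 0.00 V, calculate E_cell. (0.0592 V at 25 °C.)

0.18 V

The hydrogen couple is the cathode, so E°_cell = 0.44 V; n = 2.
[H⁺] = 10^(−4.82) = 1.5 × 10^-5 M, and Q = [Fe²⁺]·P(H₂) / [H⁺]^2 = 4.8 × 10^8.
E = E° − (0.0592/2) log Q = 0.44 − (0.0592/2)(8.681) = 0.183 V.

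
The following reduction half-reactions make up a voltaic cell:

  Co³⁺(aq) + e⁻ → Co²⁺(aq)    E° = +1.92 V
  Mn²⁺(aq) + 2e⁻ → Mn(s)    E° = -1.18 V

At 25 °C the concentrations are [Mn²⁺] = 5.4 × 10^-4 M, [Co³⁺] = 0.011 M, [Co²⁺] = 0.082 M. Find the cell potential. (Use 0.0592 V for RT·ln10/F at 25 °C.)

The Co³⁺/Co²⁺ couple has the higher reduction potential and acts as the cathode, so E°_cell = +1.92 − (-1.18) = 3.10 V.
Balancing electrons gives n = 2; the reaction quotient is Q = [Mn²⁺]·[Co²⁺]^2/[Co³⁺]^2 = 0.0300.
At 25 °C, E = E° − (0.0592/n) log Q = 3.10 − (0.0592/2)(-1.523) = 3.100 + 0.045 = 3.145 V.

3.15 V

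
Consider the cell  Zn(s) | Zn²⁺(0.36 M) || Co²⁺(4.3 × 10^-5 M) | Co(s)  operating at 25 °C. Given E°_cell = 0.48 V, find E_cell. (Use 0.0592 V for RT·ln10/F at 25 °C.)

0.364 V

Balancing electrons gives n = 2; the reaction quotient is Q = [Zn²⁺]/[Co²⁺] = 8370.
At 25 °C, E = E° − (0.0592/n) log Q = 0.48 − (0.0592/2)(3.923) = 0.480 − 0.116 = 0.364 V.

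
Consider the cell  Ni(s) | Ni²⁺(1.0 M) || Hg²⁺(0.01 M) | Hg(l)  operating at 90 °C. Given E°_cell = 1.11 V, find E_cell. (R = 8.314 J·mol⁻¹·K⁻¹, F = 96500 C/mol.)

Balancing electrons gives n = 2; the reaction quotient is Q = [Ni²⁺]/[Hg²⁺] = 100.
E = E° − (RT/nF) ln Q = 1.11 − (8.314×363)/(2×96500) × (4.605) = 1.110 − 0.072 = 1.038 V.

1.04 V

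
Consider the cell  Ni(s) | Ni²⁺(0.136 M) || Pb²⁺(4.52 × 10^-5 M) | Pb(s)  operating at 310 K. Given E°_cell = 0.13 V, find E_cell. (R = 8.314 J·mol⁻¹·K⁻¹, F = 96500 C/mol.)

0.023 V

Balancing electrons gives n = 2; the reaction quotient is Q = [Ni²⁺]/[Pb²⁺] = 3010.
E = E° − (RT/nF) ln Q = 0.13 − (8.314×310)/(2×96500) × (8.009) = 0.130 − 0.107 = 0.023 V.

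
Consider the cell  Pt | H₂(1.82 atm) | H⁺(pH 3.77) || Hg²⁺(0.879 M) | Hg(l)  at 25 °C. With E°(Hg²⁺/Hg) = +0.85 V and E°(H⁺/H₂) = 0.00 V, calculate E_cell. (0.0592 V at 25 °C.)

1.08 V

The Hg²⁺/Hg couple is the cathode, so E°_cell = 0.85 V; n = 2.
[H⁺] = 10^(−3.77) = 1.7 × 10^-4 M, and Q = [H⁺]^2 / ([Hg²⁺]·P(H₂)) = 1.8 × 10^-8.
E = E° − (0.0592/2) log Q = 0.85 − (0.0592/2)(-7.744) = 1.079 V.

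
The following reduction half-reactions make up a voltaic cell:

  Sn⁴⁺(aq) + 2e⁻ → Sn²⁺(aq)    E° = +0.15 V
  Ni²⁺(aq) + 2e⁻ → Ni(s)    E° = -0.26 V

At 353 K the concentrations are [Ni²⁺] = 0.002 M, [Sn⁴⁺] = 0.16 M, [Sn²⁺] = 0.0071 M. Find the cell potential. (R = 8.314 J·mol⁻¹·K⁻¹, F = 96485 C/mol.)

The Sn⁴⁺/Sn²⁺ couple has the higher reduction potential and acts as the cathode, so E°_cell = +0.15 − (-0.26) = 0.41 V.
Balancing electrons gives n = 2; the reaction quotient is Q = [Ni²⁺]·[Sn²⁺]/[Sn⁴⁺] = 8.88 × 10^-5.
E = E° − (RT/nF) ln Q = 0.41 − (8.314×353)/(2×96485) × (-9.330) = 0.410 + 0.142 = 0.552 V.

0.552 V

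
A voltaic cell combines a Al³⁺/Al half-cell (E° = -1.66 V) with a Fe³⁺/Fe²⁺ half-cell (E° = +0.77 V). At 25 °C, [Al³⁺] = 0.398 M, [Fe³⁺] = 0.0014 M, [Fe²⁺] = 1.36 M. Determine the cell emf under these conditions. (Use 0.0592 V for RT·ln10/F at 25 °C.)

The Fe³⁺/Fe²⁺ couple has the higher reduction potential and acts as the cathode, so E°_cell = +0.77 − (-1.66) = 2.43 V.
Balancing electrons gives n = 3; the reaction quotient is Q = [Al³⁺]·[Fe²⁺]^3/[Fe³⁺]^3 = 3.65 × 10^8.
At 25 °C, E = E° − (0.0592/n) log Q = 2.43 − (0.0592/3)(8.562) = 2.430 − 0.169 = 2.261 V.

2.26 V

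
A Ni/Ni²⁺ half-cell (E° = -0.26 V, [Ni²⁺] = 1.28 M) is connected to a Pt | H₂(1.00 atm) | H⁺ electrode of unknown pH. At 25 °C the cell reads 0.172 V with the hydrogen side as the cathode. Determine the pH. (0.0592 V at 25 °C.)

pH = 1.43

E°_cell = 0.26 V and n = 2.
log Q = n(E° − E)/0.0592 = 2×(0.26 − 0.172)/0.0592 = 2.973.
With Q = [Ni²⁺]·P(H₂) / [H⁺]^2, solving for [H⁺] gives log[H⁺] = -1.433, so pH = 1.43.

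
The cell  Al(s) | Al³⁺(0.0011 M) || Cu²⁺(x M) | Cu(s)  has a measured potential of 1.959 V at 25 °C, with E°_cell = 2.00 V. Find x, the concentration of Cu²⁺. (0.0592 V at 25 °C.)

4.4 × 10^-4 M

From the Nernst equation, log Q = n(E° − E)/0.0592 = 6(2.00 − 1.959)/0.0592 = 4.155, so Q = 1.43 × 10^4.
With Q = [Al³⁺]^2/[Cu²⁺]^3 and the known concentrations, [Cu²⁺]^3 in the denominator gives [Cu²⁺] = 4.4 × 10^-4 M.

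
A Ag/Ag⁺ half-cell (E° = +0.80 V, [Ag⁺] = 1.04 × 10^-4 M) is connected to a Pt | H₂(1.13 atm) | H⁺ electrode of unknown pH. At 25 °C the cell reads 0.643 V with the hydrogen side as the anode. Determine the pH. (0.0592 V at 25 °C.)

pH = 1.30

E°_cell = 0.80 V and n = 2.
log Q = n(E° − E)/0.0592 = 2×(0.80 − 0.643)/0.0592 = 5.304.
With Q = [H⁺]^2 / ([Ag⁺]^2·P(H₂)), solving for [H⁺] gives log[H⁺] = -1.304, so pH = 1.30.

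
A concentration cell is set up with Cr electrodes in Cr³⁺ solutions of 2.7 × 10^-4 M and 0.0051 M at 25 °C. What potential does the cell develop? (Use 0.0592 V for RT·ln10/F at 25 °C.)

0.025 V

Both half-cells are Cr³⁺/Cr, so E°_cell = 0. The concentrated side is the cathode; the cell reaction moves Cr³⁺ from high to low concentration with n = 3.
Q = [Cr³⁺]_dilute/[Cr³⁺]_conc = 2.7 × 10^-4/0.0051 = 0.0529.
E = 0 − (0.0592/3) log Q = −(0.0592/3)(-1.276) = 0.0252 V.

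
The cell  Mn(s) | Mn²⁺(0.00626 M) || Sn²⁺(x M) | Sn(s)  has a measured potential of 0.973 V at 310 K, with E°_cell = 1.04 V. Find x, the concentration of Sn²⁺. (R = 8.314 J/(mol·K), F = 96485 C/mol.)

From the Nernst equation, ln Q = nF(E° − E)/RT = 2×96485×(1.04 − 0.973)/(8.314×310) = 5.016, so Q = 151.
With Q = [Mn²⁺]/[Sn²⁺] and the known concentrations, [Sn²⁺] in the denominator gives [Sn²⁺] = 4.1 × 10^-5 M.

4.1 × 10^-5 M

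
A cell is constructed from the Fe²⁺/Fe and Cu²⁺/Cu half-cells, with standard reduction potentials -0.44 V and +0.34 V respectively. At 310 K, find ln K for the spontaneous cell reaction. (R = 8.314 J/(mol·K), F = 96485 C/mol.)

ln K = 58.4

E°_cell = +0.34 − (-0.44) = 0.78 V, with n = 2 electrons transferred.
At equilibrium E = 0, so the Nernst equation gives ln K = nFE°/RT = (2)(96485)(0.78)/((8.314)(310)) = 58.40.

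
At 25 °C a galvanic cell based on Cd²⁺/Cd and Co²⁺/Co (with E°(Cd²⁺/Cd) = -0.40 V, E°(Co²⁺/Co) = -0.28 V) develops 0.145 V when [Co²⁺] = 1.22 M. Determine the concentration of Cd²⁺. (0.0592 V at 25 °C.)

0.17 M

From the Nernst equation, log Q = n(E° − E)/0.0592 = 2(0.12 − 0.145)/0.0592 = -0.845, so Q = 0.143.
With Q = [Cd²⁺]/[Co²⁺] and the known concentrations, [Cd²⁺] in the numerator gives [Cd²⁺] = 0.17 M.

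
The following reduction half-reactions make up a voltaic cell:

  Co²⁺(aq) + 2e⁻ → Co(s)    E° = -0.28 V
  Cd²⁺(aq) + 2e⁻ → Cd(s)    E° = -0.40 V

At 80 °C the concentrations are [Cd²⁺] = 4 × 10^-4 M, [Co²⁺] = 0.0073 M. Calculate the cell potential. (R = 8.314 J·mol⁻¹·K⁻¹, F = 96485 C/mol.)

0.164 V

The Co²⁺/Co couple has the higher reduction potential and acts as the cathode, so E°_cell = -0.28 − (-0.40) = 0.12 V.
Balancing electrons gives n = 2; the reaction quotient is Q = [Cd²⁺]/[Co²⁺] = 0.0548.
E = E° − (RT/nF) ln Q = 0.12 − (8.314×353)/(2×96485) × (-2.904) = 0.120 + 0.044 = 0.164 V.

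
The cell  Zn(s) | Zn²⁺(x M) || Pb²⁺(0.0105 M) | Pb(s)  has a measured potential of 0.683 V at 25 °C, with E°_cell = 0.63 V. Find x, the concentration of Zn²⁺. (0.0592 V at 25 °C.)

From the Nernst equation, log Q = n(E° − E)/0.0592 = 2(0.63 − 0.683)/0.0592 = -1.791, so Q = 0.0162.
With Q = [Zn²⁺]/[Pb²⁺] and the known concentrations, [Zn²⁺] in the numerator gives [Zn²⁺] = 1.7 × 10^-4 M.

1.7 × 10^-4 M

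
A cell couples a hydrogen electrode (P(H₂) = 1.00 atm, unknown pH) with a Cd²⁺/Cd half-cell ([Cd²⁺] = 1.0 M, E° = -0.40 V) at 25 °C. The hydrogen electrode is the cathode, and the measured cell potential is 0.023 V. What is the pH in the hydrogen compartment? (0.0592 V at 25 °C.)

E°_cell = 0.40 V and n = 2.
log Q = n(E° − E)/0.0592 = 2×(0.40 − 0.023)/0.0592 = 12.736.
With Q = [Cd²⁺]·P(H₂) / [H⁺]^2, solving for [H⁺] gives log[H⁺] = -6.368, so pH = 6.37.

pH = 6.37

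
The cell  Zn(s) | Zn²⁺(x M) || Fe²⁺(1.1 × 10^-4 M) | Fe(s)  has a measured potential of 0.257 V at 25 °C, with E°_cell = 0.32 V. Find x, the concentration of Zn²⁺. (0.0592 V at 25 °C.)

From the Nernst equation, log Q = n(E° − E)/0.0592 = 2(0.32 − 0.257)/0.0592 = 2.128, so Q = 134.
With Q = [Zn²⁺]/[Fe²⁺] and the known concentrations, [Zn²⁺] in the numerator gives [Zn²⁺] = 0.015 M.

0.015 M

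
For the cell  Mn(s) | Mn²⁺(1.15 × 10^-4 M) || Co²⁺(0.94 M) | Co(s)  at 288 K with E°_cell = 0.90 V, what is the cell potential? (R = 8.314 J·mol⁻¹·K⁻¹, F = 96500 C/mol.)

Balancing electrons gives n = 2; the reaction quotient is Q = [Mn²⁺]/[Co²⁺] = 1.22 × 10^-4.
E = E° − (RT/nF) ln Q = 0.90 − (8.314×288)/(2×96500) × (-9.009) = 0.900 + 0.112 = 1.012 V.

1.01 V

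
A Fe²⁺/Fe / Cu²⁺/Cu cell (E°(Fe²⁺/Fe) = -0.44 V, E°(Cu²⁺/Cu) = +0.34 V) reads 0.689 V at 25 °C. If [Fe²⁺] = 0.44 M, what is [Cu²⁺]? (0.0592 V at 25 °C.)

3.7 × 10^-4 M

From the Nernst equation, log Q = n(E° − E)/0.0592 = 2(0.78 − 0.689)/0.0592 = 3.074, so Q = 1190.
With Q = [Fe²⁺]/[Cu²⁺] and the known concentrations, [Cu²⁺] in the denominator gives [Cu²⁺] = 3.7 × 10^-4 M.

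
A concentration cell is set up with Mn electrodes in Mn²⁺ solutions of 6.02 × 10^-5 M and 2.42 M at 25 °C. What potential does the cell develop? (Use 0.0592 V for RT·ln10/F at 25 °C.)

0.14 V

Both half-cells are Mn²⁺/Mn, so E°_cell = 0. The concentrated side is the cathode; the cell reaction moves Mn²⁺ from high to low concentration with n = 2.
Q = [Mn²⁺]_dilute/[Mn²⁺]_conc = 6.02 × 10^-5/2.42 = 2.49 × 10^-5.
E = 0 − (0.0592/2) log Q = −(0.0592/2)(-4.604) = 0.1363 V.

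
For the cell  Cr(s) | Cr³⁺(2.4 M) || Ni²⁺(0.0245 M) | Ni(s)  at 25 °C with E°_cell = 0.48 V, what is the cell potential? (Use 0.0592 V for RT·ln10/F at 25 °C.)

Balancing electrons gives n = 6; the reaction quotient is Q = [Cr³⁺]^2/[Ni²⁺]^3 = 3.92 × 10^5.
At 25 °C, E = E° − (0.0592/n) log Q = 0.48 − (0.0592/6)(5.593) = 0.480 − 0.055 = 0.425 V.

0.425 V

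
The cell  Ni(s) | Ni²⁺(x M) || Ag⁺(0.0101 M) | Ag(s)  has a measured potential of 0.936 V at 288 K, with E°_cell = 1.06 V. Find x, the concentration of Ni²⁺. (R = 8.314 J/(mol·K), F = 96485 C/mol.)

2.2 M

From the Nernst equation, ln Q = nF(E° − E)/RT = 2×96485×(1.06 − 0.936)/(8.314×288) = 9.993, so Q = 2.19 × 10^4.
With Q = [Ni²⁺]/[Ag⁺]^2 and the known concentrations, [Ni²⁺] in the numerator gives [Ni²⁺] = 2.2 M.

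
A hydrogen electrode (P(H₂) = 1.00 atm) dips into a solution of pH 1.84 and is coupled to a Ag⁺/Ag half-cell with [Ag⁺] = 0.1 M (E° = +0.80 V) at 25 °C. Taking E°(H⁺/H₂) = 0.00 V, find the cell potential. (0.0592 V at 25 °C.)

The Ag⁺/Ag couple is the cathode, so E°_cell = 0.80 V; n = 2.
[H⁺] = 10^(−1.84) = 0.014 M, and Q = [H⁺]^2 / ([Ag⁺]^2·P(H₂)) = 0.0209.
E = E° − (0.0592/2) log Q = 0.80 − (0.0592/2)(-1.680) = 0.850 V.

0.85 V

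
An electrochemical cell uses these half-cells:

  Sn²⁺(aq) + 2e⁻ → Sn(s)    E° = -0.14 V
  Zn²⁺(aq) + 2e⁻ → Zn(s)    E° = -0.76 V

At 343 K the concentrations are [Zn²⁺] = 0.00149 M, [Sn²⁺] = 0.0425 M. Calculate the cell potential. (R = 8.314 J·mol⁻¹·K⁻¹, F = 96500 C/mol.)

0.670 V

The Sn²⁺/Sn couple has the higher reduction potential and acts as the cathode, so E°_cell = -0.14 − (-0.76) = 0.62 V.
Balancing electrons gives n = 2; the reaction quotient is Q = [Zn²⁺]/[Sn²⁺] = 0.0351.
E = E° − (RT/nF) ln Q = 0.62 − (8.314×343)/(2×96500) × (-3.351) = 0.620 + 0.050 = 0.670 V.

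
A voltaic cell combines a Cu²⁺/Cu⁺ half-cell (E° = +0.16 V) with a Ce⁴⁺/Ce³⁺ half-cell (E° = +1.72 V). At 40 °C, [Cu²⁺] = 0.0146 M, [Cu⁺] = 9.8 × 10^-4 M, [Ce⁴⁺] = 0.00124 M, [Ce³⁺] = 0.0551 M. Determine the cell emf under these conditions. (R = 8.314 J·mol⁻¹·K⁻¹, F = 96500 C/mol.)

The Ce⁴⁺/Ce³⁺ couple has the higher reduction potential and acts as the cathode, so E°_cell = +1.72 − (+0.16) = 1.56 V.
Balancing electrons gives n = 1; the reaction quotient is Q = [Cu²⁺]·[Ce³⁺]/([Cu⁺]·[Ce⁴⁺]) = 662.
E = E° − (RT/nF) ln Q = 1.56 − (8.314×313)/(1×96500) × (6.495) = 1.560 − 0.175 = 1.385 V.

1.38 V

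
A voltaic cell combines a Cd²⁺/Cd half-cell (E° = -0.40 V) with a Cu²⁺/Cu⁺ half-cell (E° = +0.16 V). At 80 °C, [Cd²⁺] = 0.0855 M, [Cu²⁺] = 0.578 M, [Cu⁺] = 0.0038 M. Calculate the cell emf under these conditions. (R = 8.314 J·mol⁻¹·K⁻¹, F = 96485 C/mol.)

The Cu²⁺/Cu⁺ couple has the higher reduction potential and acts as the cathode, so E°_cell = +0.16 − (-0.40) = 0.56 V.
Balancing electrons gives n = 2; the reaction quotient is Q = [Cd²⁺]·[Cu⁺]^2/[Cu²⁺]^2 = 3.7 × 10^-6.
E = E° − (RT/nF) ln Q = 0.56 − (8.314×353)/(2×96485) × (-12.508) = 0.560 + 0.190 = 0.750 V.

0.750 V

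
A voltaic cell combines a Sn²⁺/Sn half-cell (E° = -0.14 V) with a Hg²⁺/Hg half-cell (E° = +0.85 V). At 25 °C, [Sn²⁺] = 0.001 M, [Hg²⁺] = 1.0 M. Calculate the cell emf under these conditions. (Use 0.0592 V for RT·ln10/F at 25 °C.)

1.08 V

The Hg²⁺/Hg couple has the higher reduction potential and acts as the cathode, so E°_cell = +0.85 − (-0.14) = 0.99 V.
Balancing electrons gives n = 2; the reaction quotient is Q = [Sn²⁺]/[Hg²⁺] = 0.00100.
At 25 °C, E = E° − (0.0592/n) log Q = 0.99 − (0.0592/2)(-3.000) = 0.990 + 0.089 = 1.079 V.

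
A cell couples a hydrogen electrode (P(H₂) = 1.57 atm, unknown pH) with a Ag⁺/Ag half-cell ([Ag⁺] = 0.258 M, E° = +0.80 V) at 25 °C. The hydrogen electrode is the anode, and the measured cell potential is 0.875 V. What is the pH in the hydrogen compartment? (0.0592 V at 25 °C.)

pH = 1.76

E°_cell = 0.80 V and n = 2.
log Q = n(E° − E)/0.0592 = 2×(0.80 − 0.875)/0.0592 = -2.534.
With Q = [H⁺]^2 / ([Ag⁺]^2·P(H₂)), solving for [H⁺] gives log[H⁺] = -1.757, so pH = 1.76.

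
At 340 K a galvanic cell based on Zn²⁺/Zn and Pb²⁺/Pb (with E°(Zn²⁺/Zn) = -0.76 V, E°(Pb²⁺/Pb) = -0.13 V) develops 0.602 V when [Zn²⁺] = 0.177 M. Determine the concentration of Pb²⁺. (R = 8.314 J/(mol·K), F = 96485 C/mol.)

0.026 M

From the Nernst equation, ln Q = nF(E° − E)/RT = 2×96485×(0.63 − 0.602)/(8.314×340) = 1.911, so Q = 6.76.
With Q = [Zn²⁺]/[Pb²⁺] and the known concentrations, [Pb²⁺] in the denominator gives [Pb²⁺] = 0.026 M.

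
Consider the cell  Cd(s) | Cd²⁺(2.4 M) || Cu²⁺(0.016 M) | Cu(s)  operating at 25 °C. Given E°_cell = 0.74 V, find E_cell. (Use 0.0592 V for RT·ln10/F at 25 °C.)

Balancing electrons gives n = 2; the reaction quotient is Q = [Cd²⁺]/[Cu²⁺] = 150.
At 25 °C, E = E° − (0.0592/n) log Q = 0.74 − (0.0592/2)(2.176) = 0.740 − 0.064 = 0.676 V.

0.676 V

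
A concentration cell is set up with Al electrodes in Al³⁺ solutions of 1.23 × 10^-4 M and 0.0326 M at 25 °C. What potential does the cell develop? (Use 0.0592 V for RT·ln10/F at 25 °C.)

Both half-cells are Al³⁺/Al, so E°_cell = 0. The concentrated side is the cathode; the cell reaction moves Al³⁺ from high to low concentration with n = 3.
Q = [Al³⁺]_dilute/[Al³⁺]_conc = 1.23 × 10^-4/0.0326 = 0.00377.
E = 0 − (0.0592/3) log Q = −(0.0592/3)(-2.423) = 0.0478 V.

0.048 V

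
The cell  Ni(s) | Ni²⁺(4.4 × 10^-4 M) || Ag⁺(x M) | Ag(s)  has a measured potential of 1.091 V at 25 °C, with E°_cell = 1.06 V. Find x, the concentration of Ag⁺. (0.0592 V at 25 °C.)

From the Nernst equation, log Q = n(E° − E)/0.0592 = 2(1.06 − 1.091)/0.0592 = -1.047, so Q = 0.0897.
With Q = [Ni²⁺]/[Ag⁺]^2 and the known concentrations, [Ag⁺]^2 in the denominator gives [Ag⁺] = 0.07 M.

0.07 M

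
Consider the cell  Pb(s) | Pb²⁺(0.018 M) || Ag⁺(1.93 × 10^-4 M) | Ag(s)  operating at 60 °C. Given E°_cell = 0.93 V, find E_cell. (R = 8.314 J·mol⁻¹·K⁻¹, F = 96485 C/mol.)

Balancing electrons gives n = 2; the reaction quotient is Q = [Pb²⁺]/[Ag⁺]^2 = 4.83 × 10^5.
E = E° − (RT/nF) ln Q = 0.93 − (8.314×333)/(2×96485) × (13.088) = 0.930 − 0.188 = 0.742 V.

0.742 V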